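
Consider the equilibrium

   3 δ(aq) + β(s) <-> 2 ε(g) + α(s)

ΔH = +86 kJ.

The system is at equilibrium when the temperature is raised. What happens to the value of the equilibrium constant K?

increases

K depends on temperature via the van 't Hoff relation. The forward reaction is endothermic, so raising T increases K.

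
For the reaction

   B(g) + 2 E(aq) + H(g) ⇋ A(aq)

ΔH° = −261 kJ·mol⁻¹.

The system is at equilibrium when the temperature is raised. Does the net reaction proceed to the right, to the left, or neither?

The forward reaction is exothermic. Raising T favours the endothermic direction — shift to the left.

left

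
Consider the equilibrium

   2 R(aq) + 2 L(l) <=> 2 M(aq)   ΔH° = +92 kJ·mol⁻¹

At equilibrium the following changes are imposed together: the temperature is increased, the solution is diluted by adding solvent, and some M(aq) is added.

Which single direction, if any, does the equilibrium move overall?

cannot be determined

The forward reaction is endothermic. Raising T favours the endothermic direction — shift to the right.
Dilution scales every aqueous concentration by the same factor. Δn_aq = 2 − 2 = 0, so Q is unchanged — no shift.
Adding M (aq), a product, drives the reaction to the left.
The individual effects push in opposite directions; without quantitative information the net direction cannot be determined.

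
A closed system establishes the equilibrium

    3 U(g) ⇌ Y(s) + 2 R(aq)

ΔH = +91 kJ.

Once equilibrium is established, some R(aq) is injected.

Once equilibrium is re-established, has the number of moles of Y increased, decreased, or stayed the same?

decreases

Adding R (aq), a product, drives the reaction to the left.
The net shift is to the left. Y is a product, so its amount decreases.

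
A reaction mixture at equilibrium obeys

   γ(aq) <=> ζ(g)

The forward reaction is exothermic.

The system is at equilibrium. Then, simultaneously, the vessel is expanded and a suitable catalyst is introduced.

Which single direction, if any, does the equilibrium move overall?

right

Gas moles: reactants 0, products 1 (Δn_gas = +1). Expansion shifts the system toward the side with more moles of gas — to the right.
A catalyst speeds both forward and reverse rates equally; it changes neither Q nor K — no shift from this change.
Only the nonzero effect(s) matter; the net shift is to the right.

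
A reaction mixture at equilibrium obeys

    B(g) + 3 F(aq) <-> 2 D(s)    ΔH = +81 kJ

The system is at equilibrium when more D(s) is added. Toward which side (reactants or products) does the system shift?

D is a pure solid; its activity is 1 regardless of amount, so Q is unaffected — no shift from this change.

no shift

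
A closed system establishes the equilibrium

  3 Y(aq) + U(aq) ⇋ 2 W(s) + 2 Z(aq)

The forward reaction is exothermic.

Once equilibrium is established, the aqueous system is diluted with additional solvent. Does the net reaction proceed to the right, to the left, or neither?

Dilution lowers every aqueous concentration by the same factor. Δn_aq = 2 − 4 = -2, so the system shifts toward the side with more dissolved moles — to the left.

left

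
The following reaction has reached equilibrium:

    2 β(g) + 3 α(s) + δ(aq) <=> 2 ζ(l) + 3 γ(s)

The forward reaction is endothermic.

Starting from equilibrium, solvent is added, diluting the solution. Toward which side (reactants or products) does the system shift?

Dilution lowers every aqueous concentration by the same factor. Δn_aq = 0 − 1 = -1, so the system shifts toward the side with more dissolved moles — to the left.

left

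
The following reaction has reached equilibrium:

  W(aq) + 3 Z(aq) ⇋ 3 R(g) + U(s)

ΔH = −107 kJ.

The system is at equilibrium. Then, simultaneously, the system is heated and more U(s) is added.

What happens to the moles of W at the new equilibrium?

increases

The forward reaction is exothermic. Raising T favours the endothermic direction — shift to the left.
U is a pure solid; its activity is 1 regardless of amount, so Q is unaffected — no shift from this change.
The net shift is to the left. W is a reactant, so its amount increases.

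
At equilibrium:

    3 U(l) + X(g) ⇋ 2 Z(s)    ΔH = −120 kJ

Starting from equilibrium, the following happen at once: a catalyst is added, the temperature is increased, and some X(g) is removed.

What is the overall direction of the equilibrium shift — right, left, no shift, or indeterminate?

left

A catalyst speeds both forward and reverse rates equally; it changes neither Q nor K — no shift from this change.
The forward reaction is exothermic. Raising T favours the endothermic direction — shift to the left.
Removing X (g), a reactant, drives the reaction to the left.
Only the nonzero effect(s) matter; the net shift is to the left.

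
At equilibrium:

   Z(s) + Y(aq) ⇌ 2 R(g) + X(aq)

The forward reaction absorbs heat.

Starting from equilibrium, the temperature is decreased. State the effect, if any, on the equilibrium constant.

decreases

K depends on temperature via the van 't Hoff relation. The forward reaction is endothermic, so lowering T decreases K.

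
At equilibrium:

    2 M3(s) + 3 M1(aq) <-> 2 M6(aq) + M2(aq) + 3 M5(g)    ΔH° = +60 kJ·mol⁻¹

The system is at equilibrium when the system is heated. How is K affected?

K depends on temperature via the van 't Hoff relation. The forward reaction is endothermic, so raising T increases K.

increases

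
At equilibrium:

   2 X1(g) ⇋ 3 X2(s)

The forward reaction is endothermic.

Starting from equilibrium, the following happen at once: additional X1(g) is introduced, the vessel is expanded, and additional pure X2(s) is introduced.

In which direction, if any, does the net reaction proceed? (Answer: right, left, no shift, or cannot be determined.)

Adding X1 (g), a reactant, drives the reaction to the right.
Gas moles: reactants 2, products 0 (Δn_gas = -2). Expansion shifts the system toward the side with more moles of gas — to the left.
X2 is a pure solid; its activity is 1 regardless of amount, so Q is unaffected — no shift from this change.
The individual effects push in opposite directions; without quantitative information the net direction cannot be determined.

cannot be determined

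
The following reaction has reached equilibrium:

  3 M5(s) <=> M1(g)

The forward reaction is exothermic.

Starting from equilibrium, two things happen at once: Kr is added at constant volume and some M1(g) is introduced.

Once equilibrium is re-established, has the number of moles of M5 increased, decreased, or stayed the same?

increases

At constant volume, adding an inert gas leaves every reacting species' partial pressure unchanged, so Q is unchanged — no shift from this change.
Adding M1 (g), a product, drives the reaction to the left.
The net shift is to the left. M5 is a reactant, so its amount increases.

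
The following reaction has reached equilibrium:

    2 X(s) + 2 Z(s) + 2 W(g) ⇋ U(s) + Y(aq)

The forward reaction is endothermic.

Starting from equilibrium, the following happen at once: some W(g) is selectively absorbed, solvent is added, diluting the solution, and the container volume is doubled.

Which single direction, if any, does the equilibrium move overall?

cannot be determined

Removing W (g), a reactant, drives the reaction to the left.
Dilution lowers every aqueous concentration by the same factor. Δn_aq = 1 − 0 = +1, so the system shifts toward the side with more dissolved moles — to the right.
Gas moles: reactants 2, products 0 (Δn_gas = -2). Expansion shifts the system toward the side with more moles of gas — to the left.
The individual effects push in opposite directions; without quantitative information the net direction cannot be determined.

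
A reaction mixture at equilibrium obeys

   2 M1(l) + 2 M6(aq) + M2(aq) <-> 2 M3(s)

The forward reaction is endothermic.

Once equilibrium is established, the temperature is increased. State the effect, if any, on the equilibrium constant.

K depends on temperature via the van 't Hoff relation. The forward reaction is endothermic, so raising T increases K.

increases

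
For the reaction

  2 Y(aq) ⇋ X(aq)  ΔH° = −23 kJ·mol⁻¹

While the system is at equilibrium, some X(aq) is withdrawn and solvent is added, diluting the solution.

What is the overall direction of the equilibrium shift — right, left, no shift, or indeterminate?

cannot be determined

Removing X (aq), a product, drives the reaction to the right.
Dilution lowers every aqueous concentration by the same factor. Δn_aq = 1 − 2 = -1, so the system shifts toward the side with more dissolved moles — to the left.
The individual effects push in opposite directions; without quantitative information the net direction cannot be determined.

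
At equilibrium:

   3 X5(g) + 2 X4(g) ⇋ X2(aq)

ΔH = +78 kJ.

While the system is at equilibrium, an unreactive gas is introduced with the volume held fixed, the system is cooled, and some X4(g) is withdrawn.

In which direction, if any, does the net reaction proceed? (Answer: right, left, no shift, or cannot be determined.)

left

At constant volume, adding an inert gas leaves every reacting species' partial pressure unchanged, so Q is unchanged — no shift from this change.
The forward reaction is endothermic. Lowering T favours the exothermic direction — shift to the left.
Removing X4 (g), a reactant, drives the reaction to the left.
Only the nonzero effect(s) matter; the net shift is to the left.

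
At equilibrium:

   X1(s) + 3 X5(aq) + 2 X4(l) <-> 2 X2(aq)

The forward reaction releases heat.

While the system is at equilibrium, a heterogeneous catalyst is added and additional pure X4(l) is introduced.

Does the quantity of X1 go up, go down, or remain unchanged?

A catalyst speeds both forward and reverse rates equally; it changes neither Q nor K — no shift from this change.
X4 is a pure liquid; its activity is 1 regardless of amount, so Q is unaffected — no shift from this change.
No net shift occurs, so the amount of X1 is unchanged.

unchanged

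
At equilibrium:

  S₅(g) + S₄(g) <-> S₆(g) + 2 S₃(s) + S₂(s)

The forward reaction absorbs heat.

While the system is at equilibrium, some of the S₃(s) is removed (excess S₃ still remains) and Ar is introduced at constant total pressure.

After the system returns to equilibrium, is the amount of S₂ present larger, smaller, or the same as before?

S₃ is a pure solid; its activity is 1 regardless of amount, so Q is unaffected — no shift from this change.
Adding inert gas at constant total pressure expands the volume and lowers every reacting partial pressure. With Δn_gas = 1 − 2 = -1, Q moves away from K toward the side with fewer gas moles, so the system shifts toward the side with more gas moles — to the left.
The net shift is to the left. S₂ is a product, so its amount decreases.

decreases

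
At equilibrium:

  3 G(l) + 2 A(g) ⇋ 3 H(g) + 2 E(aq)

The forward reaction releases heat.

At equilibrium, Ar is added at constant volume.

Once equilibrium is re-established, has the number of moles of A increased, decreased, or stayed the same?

unchanged

At constant volume, adding an inert gas leaves every reacting species' partial pressure unchanged, so Q is unchanged — no shift from this change.
No net shift occurs, so the amount of A is unchanged.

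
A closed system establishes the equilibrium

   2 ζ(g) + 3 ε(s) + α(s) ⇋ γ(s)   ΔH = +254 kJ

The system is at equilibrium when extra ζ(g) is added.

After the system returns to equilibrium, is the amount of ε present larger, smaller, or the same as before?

decreases

Adding ζ (g), a reactant, drives the reaction to the right.
The net shift is to the right. ε is a reactant, so its amount decreases.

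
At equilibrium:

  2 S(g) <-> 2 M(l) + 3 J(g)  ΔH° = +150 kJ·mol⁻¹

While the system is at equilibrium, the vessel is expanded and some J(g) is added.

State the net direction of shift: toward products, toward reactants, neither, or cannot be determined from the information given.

cannot be determined

Gas moles: reactants 2, products 3 (Δn_gas = +1). Expansion shifts the system toward the side with more moles of gas — to the right.
Adding J (g), a product, drives the reaction to the left.
The individual effects push in opposite directions; without quantitative information the net direction cannot be determined.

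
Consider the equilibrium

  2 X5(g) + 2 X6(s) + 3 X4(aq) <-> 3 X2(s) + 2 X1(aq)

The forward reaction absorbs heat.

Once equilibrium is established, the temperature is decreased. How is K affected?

decreases

K depends on temperature via the van 't Hoff relation. The forward reaction is endothermic, so lowering T decreases K.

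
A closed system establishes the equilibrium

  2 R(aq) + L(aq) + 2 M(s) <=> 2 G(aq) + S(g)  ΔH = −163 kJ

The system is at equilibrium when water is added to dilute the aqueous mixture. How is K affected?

unchanged

The equilibrium constant depends only on temperature. This perturbation may move the position of equilibrium, but since T is unchanged, K itself is unchanged.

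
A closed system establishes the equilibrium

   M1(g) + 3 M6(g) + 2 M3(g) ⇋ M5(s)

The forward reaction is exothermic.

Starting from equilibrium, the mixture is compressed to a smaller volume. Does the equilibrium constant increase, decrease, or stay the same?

The equilibrium constant depends only on temperature. This perturbation may move the position of equilibrium, but since T is unchanged, K itself is unchanged.

unchanged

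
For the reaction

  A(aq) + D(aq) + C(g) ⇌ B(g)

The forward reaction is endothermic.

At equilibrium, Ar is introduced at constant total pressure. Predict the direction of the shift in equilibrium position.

Adding inert gas at constant total pressure expands the volume, scaling every reacting partial pressure by the same factor. Δn_gas = 1 − 1 = 0, so Q is unchanged — no shift.

no shift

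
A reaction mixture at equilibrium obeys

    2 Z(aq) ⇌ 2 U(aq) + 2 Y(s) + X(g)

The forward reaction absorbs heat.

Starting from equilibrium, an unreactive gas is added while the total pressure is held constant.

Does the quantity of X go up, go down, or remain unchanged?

increases

Adding inert gas at constant total pressure expands the volume and lowers every reacting partial pressure. With Δn_gas = 1 − 0 = +1, Q moves away from K toward the side with fewer gas moles, so the system shifts toward the side with more gas moles — to the right.
The net shift is to the right. X is a product, so its amount increases.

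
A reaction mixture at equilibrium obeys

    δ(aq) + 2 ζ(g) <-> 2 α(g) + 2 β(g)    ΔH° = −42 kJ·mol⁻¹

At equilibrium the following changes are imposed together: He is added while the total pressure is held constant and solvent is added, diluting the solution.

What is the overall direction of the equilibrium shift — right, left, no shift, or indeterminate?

Adding inert gas at constant total pressure expands the volume and lowers every reacting partial pressure. With Δn_gas = 4 − 2 = +2, Q moves away from K toward the side with fewer gas moles, so the system shifts toward the side with more gas moles — to the right.
Dilution lowers every aqueous concentration by the same factor. Δn_aq = 0 − 1 = -1, so the system shifts toward the side with more dissolved moles — to the left.
The individual effects push in opposite directions; without quantitative information the net direction cannot be determined.

cannot be determined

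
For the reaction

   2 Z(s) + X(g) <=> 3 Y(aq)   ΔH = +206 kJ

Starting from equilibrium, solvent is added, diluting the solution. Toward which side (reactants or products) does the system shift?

right

Dilution lowers every aqueous concentration by the same factor. Δn_aq = 3 − 0 = +3, so the system shifts toward the side with more dissolved moles — to the right.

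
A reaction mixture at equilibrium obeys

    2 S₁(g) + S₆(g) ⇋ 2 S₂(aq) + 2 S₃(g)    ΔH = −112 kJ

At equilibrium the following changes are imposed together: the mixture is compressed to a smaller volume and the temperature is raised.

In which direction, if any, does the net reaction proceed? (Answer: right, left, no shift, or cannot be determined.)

Gas moles: reactants 3, products 2 (Δn_gas = -1). Compression shifts the system toward the side with fewer moles of gas — to the right.
The forward reaction is exothermic. Raising T favours the endothermic direction — shift to the left.
The individual effects push in opposite directions; without quantitative information the net direction cannot be determined.

cannot be determined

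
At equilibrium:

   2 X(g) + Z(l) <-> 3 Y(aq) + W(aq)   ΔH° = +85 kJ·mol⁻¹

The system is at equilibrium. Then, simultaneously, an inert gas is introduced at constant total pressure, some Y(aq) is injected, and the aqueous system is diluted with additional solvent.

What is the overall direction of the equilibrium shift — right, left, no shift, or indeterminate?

Adding inert gas at constant total pressure expands the volume and lowers every reacting partial pressure. With Δn_gas = 0 − 2 = -2, Q moves away from K toward the side with fewer gas moles, so the system shifts toward the side with more gas moles — to the left.
Adding Y (aq), a product, drives the reaction to the left.
Dilution lowers every aqueous concentration by the same factor. Δn_aq = 4 − 0 = +4, so the system shifts toward the side with more dissolved moles — to the right.
The individual effects push in opposite directions; without quantitative information the net direction cannot be determined.

cannot be determined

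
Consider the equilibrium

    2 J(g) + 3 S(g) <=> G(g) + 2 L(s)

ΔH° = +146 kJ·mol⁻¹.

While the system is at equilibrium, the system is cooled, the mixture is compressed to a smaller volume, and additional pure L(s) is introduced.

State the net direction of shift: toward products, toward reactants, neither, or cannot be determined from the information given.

The forward reaction is endothermic. Lowering T favours the exothermic direction — shift to the left.
Gas moles: reactants 5, products 1 (Δn_gas = -4). Compression shifts the system toward the side with fewer moles of gas — to the right.
L is a pure solid; its activity is 1 regardless of amount, so Q is unaffected — no shift from this change.
The individual effects push in opposite directions; without quantitative information the net direction cannot be determined.

cannot be determined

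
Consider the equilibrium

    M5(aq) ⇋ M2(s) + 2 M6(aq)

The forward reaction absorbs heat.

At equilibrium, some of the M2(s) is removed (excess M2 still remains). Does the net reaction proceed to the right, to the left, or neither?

M2 is a pure solid; its activity is 1 regardless of amount, so Q is unaffected — no shift from this change.

no shift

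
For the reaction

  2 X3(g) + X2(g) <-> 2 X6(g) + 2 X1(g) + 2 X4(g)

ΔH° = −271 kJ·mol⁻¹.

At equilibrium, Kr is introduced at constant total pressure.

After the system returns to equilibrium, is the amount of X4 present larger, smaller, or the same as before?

Adding inert gas at constant total pressure expands the volume and lowers every reacting partial pressure. With Δn_gas = 6 − 3 = +3, Q moves away from K toward the side with fewer gas moles, so the system shifts toward the side with more gas moles — to the right.
The net shift is to the right. X4 is a product, so its amount increases.

increases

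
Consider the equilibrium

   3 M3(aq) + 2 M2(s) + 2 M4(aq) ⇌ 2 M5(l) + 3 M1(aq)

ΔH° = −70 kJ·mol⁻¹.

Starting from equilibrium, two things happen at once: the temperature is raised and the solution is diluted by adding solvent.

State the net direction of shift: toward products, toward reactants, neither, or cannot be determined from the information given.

left

The forward reaction is exothermic. Raising T favours the endothermic direction — shift to the left.
Dilution lowers every aqueous concentration by the same factor. Δn_aq = 3 − 5 = -2, so the system shifts toward the side with more dissolved moles — to the left.
All effects act in the same direction — net shift to the left.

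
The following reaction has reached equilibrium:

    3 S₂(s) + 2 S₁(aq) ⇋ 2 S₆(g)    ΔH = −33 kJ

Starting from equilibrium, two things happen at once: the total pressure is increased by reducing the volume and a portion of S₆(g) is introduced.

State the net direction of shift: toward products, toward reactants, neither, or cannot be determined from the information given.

Gas moles: reactants 0, products 2 (Δn_gas = +2). Compression shifts the system toward the side with fewer moles of gas — to the left.
Adding S₆ (g), a product, drives the reaction to the left.
All effects act in the same direction — net shift to the left.

left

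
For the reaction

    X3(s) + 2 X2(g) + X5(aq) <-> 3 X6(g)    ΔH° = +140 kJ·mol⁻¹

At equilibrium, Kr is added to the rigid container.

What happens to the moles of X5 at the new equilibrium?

unchanged

At constant volume, adding an inert gas leaves every reacting species' partial pressure unchanged, so Q is unchanged — no shift from this change.
No net shift occurs, so the amount of X5 is unchanged.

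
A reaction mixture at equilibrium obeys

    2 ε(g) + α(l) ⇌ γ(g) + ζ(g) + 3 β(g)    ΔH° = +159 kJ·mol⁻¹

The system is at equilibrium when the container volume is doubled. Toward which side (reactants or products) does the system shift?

right

Gas moles: reactants 2, products 5 (Δn_gas = +3). Expansion shifts the system toward the side with more moles of gas — to the right.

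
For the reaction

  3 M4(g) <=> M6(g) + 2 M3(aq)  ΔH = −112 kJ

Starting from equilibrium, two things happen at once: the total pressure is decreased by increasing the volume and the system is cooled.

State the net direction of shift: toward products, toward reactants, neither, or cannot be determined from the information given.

cannot be determined

Gas moles: reactants 3, products 1 (Δn_gas = -2). Expansion shifts the system toward the side with more moles of gas — to the left.
The forward reaction is exothermic. Lowering T favours the exothermic direction — shift to the right.
The individual effects push in opposite directions; without quantitative information the net direction cannot be determined.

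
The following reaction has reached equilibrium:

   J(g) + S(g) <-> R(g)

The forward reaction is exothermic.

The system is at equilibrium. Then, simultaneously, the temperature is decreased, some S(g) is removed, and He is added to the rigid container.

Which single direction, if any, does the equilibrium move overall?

cannot be determined

The forward reaction is exothermic. Lowering T favours the exothermic direction — shift to the right.
Removing S (g), a reactant, drives the reaction to the left.
At constant volume, adding an inert gas leaves every reacting species' partial pressure unchanged, so Q is unchanged — no shift from this change.
The individual effects push in opposite directions; without quantitative information the net direction cannot be determined.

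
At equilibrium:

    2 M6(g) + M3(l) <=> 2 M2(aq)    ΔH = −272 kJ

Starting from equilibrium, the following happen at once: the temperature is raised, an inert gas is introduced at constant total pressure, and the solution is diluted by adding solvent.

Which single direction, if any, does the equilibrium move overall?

The forward reaction is exothermic. Raising T favours the endothermic direction — shift to the left.
Adding inert gas at constant total pressure expands the volume and lowers every reacting partial pressure. With Δn_gas = 0 − 2 = -2, Q moves away from K toward the side with fewer gas moles, so the system shifts toward the side with more gas moles — to the left.
Dilution lowers every aqueous concentration by the same factor. Δn_aq = 2 − 0 = +2, so the system shifts toward the side with more dissolved moles — to the right.
The individual effects push in opposite directions; without quantitative information the net direction cannot be determined.

cannot be determined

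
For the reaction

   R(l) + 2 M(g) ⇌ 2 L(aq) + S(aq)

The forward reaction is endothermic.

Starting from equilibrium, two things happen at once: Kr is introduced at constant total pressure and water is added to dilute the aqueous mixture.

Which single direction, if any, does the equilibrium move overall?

Adding inert gas at constant total pressure expands the volume and lowers every reacting partial pressure. With Δn_gas = 0 − 2 = -2, Q moves away from K toward the side with fewer gas moles, so the system shifts toward the side with more gas moles — to the left.
Dilution lowers every aqueous concentration by the same factor. Δn_aq = 3 − 0 = +3, so the system shifts toward the side with more dissolved moles — to the right.
The individual effects push in opposite directions; without quantitative information the net direction cannot be determined.

cannot be determined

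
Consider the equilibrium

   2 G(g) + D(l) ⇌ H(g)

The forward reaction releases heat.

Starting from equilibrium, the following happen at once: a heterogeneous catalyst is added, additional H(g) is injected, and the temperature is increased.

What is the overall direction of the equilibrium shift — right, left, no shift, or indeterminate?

left

A catalyst speeds both forward and reverse rates equally; it changes neither Q nor K — no shift from this change.
Adding H (g), a product, drives the reaction to the left.
The forward reaction is exothermic. Raising T favours the endothermic direction — shift to the left.
Only the nonzero effect(s) matter; the net shift is to the left.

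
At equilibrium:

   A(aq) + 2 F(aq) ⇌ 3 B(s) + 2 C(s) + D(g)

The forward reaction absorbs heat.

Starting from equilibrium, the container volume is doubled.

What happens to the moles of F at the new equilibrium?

decreases

Gas moles: reactants 0, products 1 (Δn_gas = +1). Expansion shifts the system toward the side with more moles of gas — to the right.
The net shift is to the right. F is a reactant, so its amount decreases.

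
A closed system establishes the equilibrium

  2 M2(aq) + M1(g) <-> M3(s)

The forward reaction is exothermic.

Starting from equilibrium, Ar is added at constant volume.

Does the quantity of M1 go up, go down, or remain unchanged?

At constant volume, adding an inert gas leaves every reacting species' partial pressure unchanged, so Q is unchanged — no shift from this change.
No net shift occurs, so the amount of M1 is unchanged.

unchanged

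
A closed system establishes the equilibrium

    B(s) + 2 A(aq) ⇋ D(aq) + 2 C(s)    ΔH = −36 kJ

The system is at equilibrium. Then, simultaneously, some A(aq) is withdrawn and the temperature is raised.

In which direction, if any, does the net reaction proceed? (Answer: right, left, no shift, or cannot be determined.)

left

Removing A (aq), a reactant, drives the reaction to the left.
The forward reaction is exothermic. Raising T favours the endothermic direction — shift to the left.
All effects act in the same direction — net shift to the left.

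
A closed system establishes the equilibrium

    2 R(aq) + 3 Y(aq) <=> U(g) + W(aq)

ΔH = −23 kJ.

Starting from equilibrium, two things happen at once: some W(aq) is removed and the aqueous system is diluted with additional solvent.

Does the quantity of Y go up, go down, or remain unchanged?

cannot be determined

Removing W (aq), a product, drives the reaction to the right.
Dilution lowers every aqueous concentration by the same factor. Δn_aq = 1 − 5 = -4, so the system shifts toward the side with more dissolved moles — to the left.
The two effects oppose each other, so the net shift — and hence the change in Y — cannot be determined from the given information.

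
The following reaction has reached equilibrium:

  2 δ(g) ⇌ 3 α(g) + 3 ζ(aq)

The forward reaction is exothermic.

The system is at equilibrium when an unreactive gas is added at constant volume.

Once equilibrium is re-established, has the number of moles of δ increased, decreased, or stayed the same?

unchanged

At constant volume, adding an inert gas leaves every reacting species' partial pressure unchanged, so Q is unchanged — no shift from this change.
No net shift occurs, so the amount of δ is unchanged.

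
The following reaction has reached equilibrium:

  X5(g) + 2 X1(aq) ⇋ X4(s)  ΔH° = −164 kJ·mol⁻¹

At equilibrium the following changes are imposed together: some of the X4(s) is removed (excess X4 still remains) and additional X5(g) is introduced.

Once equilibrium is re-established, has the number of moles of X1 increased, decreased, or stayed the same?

X4 is a pure solid; its activity is 1 regardless of amount, so Q is unaffected — no shift from this change.
Adding X5 (g), a reactant, drives the reaction to the right.
The net shift is to the right. X1 is a reactant, so its amount decreases.

decreases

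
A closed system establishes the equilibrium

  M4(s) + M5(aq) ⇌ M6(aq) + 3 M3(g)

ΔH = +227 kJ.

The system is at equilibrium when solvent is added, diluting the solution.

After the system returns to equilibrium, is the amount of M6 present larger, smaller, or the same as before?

unchanged

Dilution scales every aqueous concentration by the same factor. Δn_aq = 1 − 1 = 0, so Q is unchanged — no shift.
No net shift occurs, so the amount of M6 is unchanged.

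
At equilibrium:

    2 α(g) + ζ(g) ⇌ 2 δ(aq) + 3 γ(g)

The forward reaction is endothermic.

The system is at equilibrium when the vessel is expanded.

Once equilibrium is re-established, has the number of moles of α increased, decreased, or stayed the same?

unchanged

Gas moles: reactants 3, products 3. Δn_gas = 0, so a volume change leaves Q equal to K — no shift from this change.
No net shift occurs, so the amount of α is unchanged.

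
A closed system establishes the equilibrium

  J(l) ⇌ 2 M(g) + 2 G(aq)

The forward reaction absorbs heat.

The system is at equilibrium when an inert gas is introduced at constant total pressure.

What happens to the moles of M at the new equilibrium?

increases

Adding inert gas at constant total pressure expands the volume and lowers every reacting partial pressure. With Δn_gas = 2 − 0 = +2, Q moves away from K toward the side with fewer gas moles, so the system shifts toward the side with more gas moles — to the right.
The net shift is to the right. M is a product, so its amount increases.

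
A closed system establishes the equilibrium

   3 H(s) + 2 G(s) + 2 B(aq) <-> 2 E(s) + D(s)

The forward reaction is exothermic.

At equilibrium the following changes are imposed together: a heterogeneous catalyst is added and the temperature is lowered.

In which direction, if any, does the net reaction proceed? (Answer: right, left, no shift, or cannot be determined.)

right

A catalyst speeds both forward and reverse rates equally; it changes neither Q nor K — no shift from this change.
The forward reaction is exothermic. Lowering T favours the exothermic direction — shift to the right.
Only the nonzero effect(s) matter; the net shift is to the right.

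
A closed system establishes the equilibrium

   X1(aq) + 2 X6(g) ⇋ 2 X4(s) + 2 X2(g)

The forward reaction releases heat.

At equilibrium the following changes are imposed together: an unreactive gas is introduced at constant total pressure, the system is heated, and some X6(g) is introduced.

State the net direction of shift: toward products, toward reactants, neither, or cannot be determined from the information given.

Adding inert gas at constant total pressure expands the volume, scaling every reacting partial pressure by the same factor. Δn_gas = 2 − 2 = 0, so Q is unchanged — no shift.
The forward reaction is exothermic. Raising T favours the endothermic direction — shift to the left.
Adding X6 (g), a reactant, drives the reaction to the right.
The individual effects push in opposite directions; without quantitative information the net direction cannot be determined.

cannot be determined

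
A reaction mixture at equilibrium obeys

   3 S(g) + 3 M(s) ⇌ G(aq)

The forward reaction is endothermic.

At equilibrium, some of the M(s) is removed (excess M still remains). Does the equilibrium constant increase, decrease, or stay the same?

unchanged

The equilibrium constant depends only on temperature. This perturbation changes neither the position of equilibrium nor K.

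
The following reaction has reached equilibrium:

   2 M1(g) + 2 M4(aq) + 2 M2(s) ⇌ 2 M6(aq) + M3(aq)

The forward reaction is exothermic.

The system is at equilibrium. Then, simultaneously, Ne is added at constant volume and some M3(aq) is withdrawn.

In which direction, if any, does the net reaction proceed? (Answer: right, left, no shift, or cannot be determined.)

right

At constant volume, adding an inert gas leaves every reacting species' partial pressure unchanged, so Q is unchanged — no shift from this change.
Removing M3 (aq), a product, drives the reaction to the right.
Only the nonzero effect(s) matter; the net shift is to the right.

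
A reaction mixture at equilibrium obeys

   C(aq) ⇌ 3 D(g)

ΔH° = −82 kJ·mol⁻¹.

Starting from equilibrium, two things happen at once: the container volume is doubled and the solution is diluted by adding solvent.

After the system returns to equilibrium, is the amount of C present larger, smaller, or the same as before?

cannot be determined

Gas moles: reactants 0, products 3 (Δn_gas = +3). Expansion shifts the system toward the side with more moles of gas — to the right.
Dilution lowers every aqueous concentration by the same factor. Δn_aq = 0 − 1 = -1, so the system shifts toward the side with more dissolved moles — to the left.
The two effects oppose each other, so the net shift — and hence the change in C — cannot be determined from the given information.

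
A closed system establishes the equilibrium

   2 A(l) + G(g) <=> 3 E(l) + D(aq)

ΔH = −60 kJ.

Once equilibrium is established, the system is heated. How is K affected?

decreases

K depends on temperature via the van 't Hoff relation. The forward reaction is exothermic, so raising T decreases K.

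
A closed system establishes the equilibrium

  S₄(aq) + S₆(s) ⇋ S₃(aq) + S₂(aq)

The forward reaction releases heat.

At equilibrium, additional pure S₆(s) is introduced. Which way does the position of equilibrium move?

S₆ is a pure solid; its activity is 1 regardless of amount, so Q is unaffected — no shift from this change.

no shift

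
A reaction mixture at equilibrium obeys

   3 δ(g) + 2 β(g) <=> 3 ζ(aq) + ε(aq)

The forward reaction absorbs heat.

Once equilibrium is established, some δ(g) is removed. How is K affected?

The equilibrium constant depends only on temperature. This perturbation may move the position of equilibrium, but since T is unchanged, K itself is unchanged.

unchanged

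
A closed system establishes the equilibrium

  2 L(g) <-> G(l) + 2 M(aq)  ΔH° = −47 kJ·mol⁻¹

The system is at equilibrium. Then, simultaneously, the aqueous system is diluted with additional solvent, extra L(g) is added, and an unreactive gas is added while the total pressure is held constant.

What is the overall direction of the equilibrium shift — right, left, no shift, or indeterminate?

Dilution lowers every aqueous concentration by the same factor. Δn_aq = 2 − 0 = +2, so the system shifts toward the side with more dissolved moles — to the right.
Adding L (g), a reactant, drives the reaction to the right.
Adding inert gas at constant total pressure expands the volume and lowers every reacting partial pressure. With Δn_gas = 0 − 2 = -2, Q moves away from K toward the side with fewer gas moles, so the system shifts toward the side with more gas moles — to the left.
The individual effects push in opposite directions; without quantitative information the net direction cannot be determined.

cannot be determined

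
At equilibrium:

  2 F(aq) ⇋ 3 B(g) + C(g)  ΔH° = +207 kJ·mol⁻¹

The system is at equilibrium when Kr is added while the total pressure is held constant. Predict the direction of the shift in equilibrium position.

right

Adding inert gas at constant total pressure expands the volume and lowers every reacting partial pressure. With Δn_gas = 4 − 0 = +4, Q moves away from K toward the side with fewer gas moles, so the system shifts toward the side with more gas moles — to the right.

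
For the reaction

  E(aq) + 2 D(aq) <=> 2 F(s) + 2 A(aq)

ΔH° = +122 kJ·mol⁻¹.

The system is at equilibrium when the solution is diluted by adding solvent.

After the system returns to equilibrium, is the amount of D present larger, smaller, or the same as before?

Dilution lowers every aqueous concentration by the same factor. Δn_aq = 2 − 3 = -1, so the system shifts toward the side with more dissolved moles — to the left.
The net shift is to the left. D is a reactant, so its amount increases.

increases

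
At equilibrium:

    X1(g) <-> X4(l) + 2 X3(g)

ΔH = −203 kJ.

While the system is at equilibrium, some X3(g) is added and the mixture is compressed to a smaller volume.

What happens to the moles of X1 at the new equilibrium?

Adding X3 (g), a product, drives the reaction to the left.
Gas moles: reactants 1, products 2 (Δn_gas = +1). Compression shifts the system toward the side with fewer moles of gas — to the left.
The net shift is to the left. X1 is a reactant, so its amount increases.

increases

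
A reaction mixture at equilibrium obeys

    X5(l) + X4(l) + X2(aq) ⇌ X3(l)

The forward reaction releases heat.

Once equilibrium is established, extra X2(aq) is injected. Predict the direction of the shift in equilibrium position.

right

Adding X2 (aq), a reactant, drives the reaction to the right.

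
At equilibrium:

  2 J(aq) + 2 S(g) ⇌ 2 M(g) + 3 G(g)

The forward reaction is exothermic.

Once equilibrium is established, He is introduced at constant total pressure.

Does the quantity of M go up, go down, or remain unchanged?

Adding inert gas at constant total pressure expands the volume and lowers every reacting partial pressure. With Δn_gas = 5 − 2 = +3, Q moves away from K toward the side with fewer gas moles, so the system shifts toward the side with more gas moles — to the right.
The net shift is to the right. M is a product, so its amount increases.

increases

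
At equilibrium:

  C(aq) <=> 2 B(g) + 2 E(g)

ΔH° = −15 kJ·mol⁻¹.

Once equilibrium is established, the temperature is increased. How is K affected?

K depends on temperature via the van 't Hoff relation. The forward reaction is exothermic, so raising T decreases K.

decreases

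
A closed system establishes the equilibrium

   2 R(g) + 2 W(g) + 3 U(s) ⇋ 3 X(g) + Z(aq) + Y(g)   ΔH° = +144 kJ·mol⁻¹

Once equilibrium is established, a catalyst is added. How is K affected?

unchanged

The equilibrium constant depends only on temperature. This perturbation changes neither the position of equilibrium nor K.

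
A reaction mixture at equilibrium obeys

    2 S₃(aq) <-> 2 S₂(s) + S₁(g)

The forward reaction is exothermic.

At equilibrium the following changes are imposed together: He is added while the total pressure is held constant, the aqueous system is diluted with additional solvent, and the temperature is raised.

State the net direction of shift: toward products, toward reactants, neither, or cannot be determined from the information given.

cannot be determined

Adding inert gas at constant total pressure expands the volume and lowers every reacting partial pressure. With Δn_gas = 1 − 0 = +1, Q moves away from K toward the side with fewer gas moles, so the system shifts toward the side with more gas moles — to the right.
Dilution lowers every aqueous concentration by the same factor. Δn_aq = 0 − 2 = -2, so the system shifts toward the side with more dissolved moles — to the left.
The forward reaction is exothermic. Raising T favours the endothermic direction — shift to the left.
The individual effects push in opposite directions; without quantitative information the net direction cannot be determined.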